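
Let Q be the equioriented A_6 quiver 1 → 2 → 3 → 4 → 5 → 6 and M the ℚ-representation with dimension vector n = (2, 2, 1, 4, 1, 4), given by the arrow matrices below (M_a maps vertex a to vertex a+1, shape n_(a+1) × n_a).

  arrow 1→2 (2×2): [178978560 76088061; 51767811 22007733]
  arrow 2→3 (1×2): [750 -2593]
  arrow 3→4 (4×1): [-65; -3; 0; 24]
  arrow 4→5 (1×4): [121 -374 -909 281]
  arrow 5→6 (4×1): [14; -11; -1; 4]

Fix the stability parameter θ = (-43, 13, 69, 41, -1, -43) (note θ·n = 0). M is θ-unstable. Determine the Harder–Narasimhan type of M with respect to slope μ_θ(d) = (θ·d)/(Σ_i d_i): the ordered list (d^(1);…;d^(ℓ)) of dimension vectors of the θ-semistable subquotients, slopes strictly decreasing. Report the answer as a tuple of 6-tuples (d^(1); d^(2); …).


Via rank(M_{q-1}∘⋯∘M_p): M ≅ I[1,2], I[1,6], I[4,4]^3, I[6,6]^3.
μ_θ-semistable layers: μ^(1)=41; μ^(2)=33/2; μ^(3)=13; μ^(4)=-43

((0, 0, 0, 3, 0, 0); (0, 0, 1, 1, 1, 1); (0, 2, 0, 0, 0, 0); (2, 0, 0, 0, 0, 3))


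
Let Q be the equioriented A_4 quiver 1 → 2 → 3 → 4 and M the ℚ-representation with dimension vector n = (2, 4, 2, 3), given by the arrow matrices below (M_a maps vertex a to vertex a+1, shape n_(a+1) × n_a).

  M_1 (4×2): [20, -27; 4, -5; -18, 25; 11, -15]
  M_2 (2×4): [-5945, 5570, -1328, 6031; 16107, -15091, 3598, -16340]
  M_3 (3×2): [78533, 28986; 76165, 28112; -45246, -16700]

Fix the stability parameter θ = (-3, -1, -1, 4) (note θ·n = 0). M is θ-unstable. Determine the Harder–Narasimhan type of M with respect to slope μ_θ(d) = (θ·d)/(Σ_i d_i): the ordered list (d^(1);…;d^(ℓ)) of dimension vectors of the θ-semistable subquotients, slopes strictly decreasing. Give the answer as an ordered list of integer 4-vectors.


Barcode: M ≅ I[1,2], I[1,4], I[2,2], I[2,4], I[4,4]. HN layers by μ_θ (3 steps, strictly decreasing):
  μ^(1)=4; μ^(2)=-1; μ^(3)=-3

((0, 0, 0, 3); (0, 4, 2, 0); (2, 0, 0, 0))


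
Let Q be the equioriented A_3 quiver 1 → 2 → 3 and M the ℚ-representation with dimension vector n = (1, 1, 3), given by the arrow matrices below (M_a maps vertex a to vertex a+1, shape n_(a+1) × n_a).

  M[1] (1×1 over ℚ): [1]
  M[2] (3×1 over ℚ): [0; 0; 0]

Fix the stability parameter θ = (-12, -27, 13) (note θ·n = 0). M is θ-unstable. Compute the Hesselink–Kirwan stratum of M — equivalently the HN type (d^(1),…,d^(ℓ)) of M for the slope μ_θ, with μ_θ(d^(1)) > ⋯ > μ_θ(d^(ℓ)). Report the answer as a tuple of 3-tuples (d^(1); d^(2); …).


Interval decomposition of M: I[1,2], I[3,3]^3.
HN type (ℓ=2): μ^(1)=13; μ^(2)=-39/2

((0, 0, 3); (1, 1, 0))


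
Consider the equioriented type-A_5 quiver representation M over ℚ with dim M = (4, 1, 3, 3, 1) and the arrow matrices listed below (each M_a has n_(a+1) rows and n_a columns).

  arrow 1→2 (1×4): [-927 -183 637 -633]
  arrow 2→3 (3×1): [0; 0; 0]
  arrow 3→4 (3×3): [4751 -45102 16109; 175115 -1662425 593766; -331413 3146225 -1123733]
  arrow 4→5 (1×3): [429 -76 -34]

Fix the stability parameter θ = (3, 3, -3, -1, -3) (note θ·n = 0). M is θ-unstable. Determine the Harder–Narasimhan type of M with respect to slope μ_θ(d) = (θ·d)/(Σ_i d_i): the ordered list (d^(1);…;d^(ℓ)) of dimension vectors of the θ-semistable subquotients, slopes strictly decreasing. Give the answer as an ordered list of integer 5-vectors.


Via rank(M_{q-1}∘⋯∘M_p): M ≅ I[1,1]^3, I[1,2], I[3,4]^2, I[3,5].
μ_θ-semistable layers: μ^(1)=3; μ^(2)=-1; μ^(3)=-2; μ^(4)=-3

((4, 1, 0, 0, 0); (0, 0, 0, 2, 0); (0, 0, 0, 1, 1); (0, 0, 3, 0, 0))


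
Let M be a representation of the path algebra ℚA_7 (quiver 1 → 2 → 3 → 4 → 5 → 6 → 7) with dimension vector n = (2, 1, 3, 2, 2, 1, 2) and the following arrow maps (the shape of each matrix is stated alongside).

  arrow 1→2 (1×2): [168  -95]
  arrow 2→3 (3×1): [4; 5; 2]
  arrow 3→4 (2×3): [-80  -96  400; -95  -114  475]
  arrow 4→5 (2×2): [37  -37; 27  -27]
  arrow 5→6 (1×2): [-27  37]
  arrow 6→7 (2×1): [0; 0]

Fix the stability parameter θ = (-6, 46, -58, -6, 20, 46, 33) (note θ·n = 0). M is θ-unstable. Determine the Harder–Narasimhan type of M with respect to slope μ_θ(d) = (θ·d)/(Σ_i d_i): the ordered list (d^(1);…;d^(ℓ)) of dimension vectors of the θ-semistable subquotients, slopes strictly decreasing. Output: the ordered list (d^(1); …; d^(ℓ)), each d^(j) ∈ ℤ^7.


Via rank(M_{q-1}∘⋯∘M_p): M ≅ I[1,1], I[1,3], I[3,3], I[3,5], I[4,4], I[5,6], I[7,7]^2.
μ_θ-semistable layers: μ^(1)=46; μ^(2)=33; μ^(3)=20; μ^(4)=-6; μ^(5)=-58

((0, 0, 0, 0, 0, 1, 0); (0, 0, 0, 0, 0, 0, 2); (0, 0, 0, 0, 2, 0, 0); (2, 1, 1, 2, 0, 0, 0); (0, 0, 2, 0, 0, 0, 0))


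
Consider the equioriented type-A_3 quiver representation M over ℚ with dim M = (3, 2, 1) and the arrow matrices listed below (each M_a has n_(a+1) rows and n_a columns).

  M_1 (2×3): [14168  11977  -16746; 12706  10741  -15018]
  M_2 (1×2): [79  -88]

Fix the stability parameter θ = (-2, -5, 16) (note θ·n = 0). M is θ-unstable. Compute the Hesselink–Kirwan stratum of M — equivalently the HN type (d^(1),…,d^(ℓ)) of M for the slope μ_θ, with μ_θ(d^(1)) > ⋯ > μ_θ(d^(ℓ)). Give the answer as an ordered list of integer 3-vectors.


Interval decomposition of M: I[1,1], I[1,2], I[1,3].
HN type (ℓ=3): μ^(1)=16; μ^(2)=-2; μ^(3)=-7/2

((0, 0, 1); (1, 0, 0); (2, 2, 0))


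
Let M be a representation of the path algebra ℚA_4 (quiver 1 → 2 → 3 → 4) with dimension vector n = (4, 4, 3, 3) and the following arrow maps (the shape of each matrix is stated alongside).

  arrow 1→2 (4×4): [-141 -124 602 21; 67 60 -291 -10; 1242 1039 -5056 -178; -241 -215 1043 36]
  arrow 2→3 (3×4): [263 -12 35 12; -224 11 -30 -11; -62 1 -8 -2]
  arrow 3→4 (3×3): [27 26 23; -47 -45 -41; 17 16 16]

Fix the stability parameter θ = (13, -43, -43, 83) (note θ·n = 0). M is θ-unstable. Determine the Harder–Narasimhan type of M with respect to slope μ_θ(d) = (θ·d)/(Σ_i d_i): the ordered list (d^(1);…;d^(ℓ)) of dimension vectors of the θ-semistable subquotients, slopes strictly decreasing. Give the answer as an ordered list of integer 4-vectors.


Via rank(M_{q-1}∘⋯∘M_p): M ≅ I[1,2], I[1,4]^3.
μ_θ-semistable layers: μ^(1)=83; μ^(2)=-15; μ^(3)=-73/3

((0, 0, 0, 3); (1, 1, 0, 0); (3, 3, 3, 0))


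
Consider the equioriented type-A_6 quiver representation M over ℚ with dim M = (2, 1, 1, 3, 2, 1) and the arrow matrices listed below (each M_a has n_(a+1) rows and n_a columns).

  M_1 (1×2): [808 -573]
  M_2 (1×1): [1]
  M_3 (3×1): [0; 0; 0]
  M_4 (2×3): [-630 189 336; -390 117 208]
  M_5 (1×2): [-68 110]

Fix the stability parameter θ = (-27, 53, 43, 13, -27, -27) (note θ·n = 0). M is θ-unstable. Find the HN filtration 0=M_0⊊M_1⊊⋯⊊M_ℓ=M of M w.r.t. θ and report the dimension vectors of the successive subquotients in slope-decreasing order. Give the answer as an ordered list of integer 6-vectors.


Interval decomposition of M: I[1,1], I[1,3], I[4,4]^2, I[4,6], I[5,5].
HN type (ℓ=4): μ^(1)=48; μ^(2)=13; μ^(3)=-41/3; μ^(4)=-27

((0, 1, 1, 0, 0, 0); (0, 0, 0, 2, 0, 0); (0, 0, 0, 1, 1, 1); (2, 0, 0, 0, 1, 0))


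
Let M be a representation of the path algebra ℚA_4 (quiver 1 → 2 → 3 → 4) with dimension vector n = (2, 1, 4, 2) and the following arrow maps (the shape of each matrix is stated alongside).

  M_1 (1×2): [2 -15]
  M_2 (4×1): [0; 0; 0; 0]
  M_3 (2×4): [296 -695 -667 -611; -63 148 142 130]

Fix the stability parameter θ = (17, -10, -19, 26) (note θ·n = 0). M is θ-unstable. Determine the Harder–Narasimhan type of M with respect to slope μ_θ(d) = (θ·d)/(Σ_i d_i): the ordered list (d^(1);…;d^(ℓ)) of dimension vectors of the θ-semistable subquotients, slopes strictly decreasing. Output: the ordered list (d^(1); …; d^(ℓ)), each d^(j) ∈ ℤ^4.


Interval decomposition of M: I[1,1], I[1,2], I[3,3]^2, I[3,4]^2.
HN type (ℓ=4): μ^(1)=26; μ^(2)=17; μ^(3)=7/2; μ^(4)=-19

((0, 0, 0, 2); (1, 0, 0, 0); (1, 1, 0, 0); (0, 0, 4, 0))


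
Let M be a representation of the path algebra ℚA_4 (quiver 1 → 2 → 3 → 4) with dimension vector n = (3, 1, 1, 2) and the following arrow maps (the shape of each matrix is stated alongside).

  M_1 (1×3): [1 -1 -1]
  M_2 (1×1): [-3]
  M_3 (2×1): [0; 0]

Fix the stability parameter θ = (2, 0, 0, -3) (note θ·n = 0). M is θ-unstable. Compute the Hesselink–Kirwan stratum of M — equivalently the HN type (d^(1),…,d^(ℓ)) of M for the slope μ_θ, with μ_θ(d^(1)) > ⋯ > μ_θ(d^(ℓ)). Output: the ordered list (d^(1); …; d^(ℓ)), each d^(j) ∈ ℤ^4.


Interval decomposition of M: I[1,1]^2, I[1,3], I[4,4]^2.
HN type (ℓ=3): μ^(1)=2; μ^(2)=2/3; μ^(3)=-3

((2, 0, 0, 0); (1, 1, 1, 0); (0, 0, 0, 2))


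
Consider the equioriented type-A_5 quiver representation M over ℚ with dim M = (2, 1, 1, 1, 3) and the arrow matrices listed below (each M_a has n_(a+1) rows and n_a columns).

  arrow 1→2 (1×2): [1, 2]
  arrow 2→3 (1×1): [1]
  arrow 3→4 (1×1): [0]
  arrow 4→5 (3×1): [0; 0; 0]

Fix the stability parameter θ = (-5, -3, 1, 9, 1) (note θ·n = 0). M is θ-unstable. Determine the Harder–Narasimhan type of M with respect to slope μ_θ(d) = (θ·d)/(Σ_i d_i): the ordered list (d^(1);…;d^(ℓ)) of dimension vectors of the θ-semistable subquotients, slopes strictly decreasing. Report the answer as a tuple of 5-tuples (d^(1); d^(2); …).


Barcode: M ≅ I[1,1], I[1,3], I[4,4], I[5,5]^3. HN layers by μ_θ (4 steps, strictly decreasing):
  μ^(1)=9; μ^(2)=1; μ^(3)=-3; μ^(4)=-5

((0, 0, 0, 1, 0); (0, 0, 1, 0, 3); (0, 1, 0, 0, 0); (2, 0, 0, 0, 0))


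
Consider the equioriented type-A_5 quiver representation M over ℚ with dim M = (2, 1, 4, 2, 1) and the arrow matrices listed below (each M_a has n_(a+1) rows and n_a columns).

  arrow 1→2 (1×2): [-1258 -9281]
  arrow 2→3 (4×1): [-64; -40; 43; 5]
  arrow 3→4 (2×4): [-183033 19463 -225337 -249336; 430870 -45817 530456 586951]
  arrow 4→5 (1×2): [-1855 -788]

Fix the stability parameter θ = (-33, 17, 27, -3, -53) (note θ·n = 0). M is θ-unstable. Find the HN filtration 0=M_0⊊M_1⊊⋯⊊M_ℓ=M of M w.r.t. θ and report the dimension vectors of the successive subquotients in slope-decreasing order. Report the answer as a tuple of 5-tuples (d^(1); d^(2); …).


Barcode: M ≅ I[1,1], I[1,5], I[3,3]^2, I[3,4]. HN layers by μ_θ (4 steps, strictly decreasing):
  μ^(1)=27; μ^(2)=12; μ^(3)=-3; μ^(4)=-33

((0, 0, 2, 0, 0); (0, 0, 1, 1, 0); (0, 1, 1, 1, 1); (2, 0, 0, 0, 0))


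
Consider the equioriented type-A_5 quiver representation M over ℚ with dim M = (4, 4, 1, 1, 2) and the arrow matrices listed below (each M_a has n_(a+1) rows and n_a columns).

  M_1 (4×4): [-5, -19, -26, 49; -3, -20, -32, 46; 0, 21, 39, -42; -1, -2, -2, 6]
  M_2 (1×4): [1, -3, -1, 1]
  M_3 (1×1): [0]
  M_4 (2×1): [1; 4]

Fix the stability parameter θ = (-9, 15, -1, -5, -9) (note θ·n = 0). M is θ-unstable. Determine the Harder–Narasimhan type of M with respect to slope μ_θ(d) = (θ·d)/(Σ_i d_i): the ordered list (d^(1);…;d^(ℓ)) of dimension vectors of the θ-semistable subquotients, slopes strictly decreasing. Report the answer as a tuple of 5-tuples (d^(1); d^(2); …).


Interval decomposition of M: I[1,1], I[1,2]^2, I[1,3], I[2,2], I[4,5], I[5,5].
HN type (ℓ=4): μ^(1)=15; μ^(2)=7; μ^(3)=-7; μ^(4)=-9

((0, 3, 0, 0, 0); (0, 1, 1, 0, 0); (0, 0, 0, 1, 1); (4, 0, 0, 0, 1))


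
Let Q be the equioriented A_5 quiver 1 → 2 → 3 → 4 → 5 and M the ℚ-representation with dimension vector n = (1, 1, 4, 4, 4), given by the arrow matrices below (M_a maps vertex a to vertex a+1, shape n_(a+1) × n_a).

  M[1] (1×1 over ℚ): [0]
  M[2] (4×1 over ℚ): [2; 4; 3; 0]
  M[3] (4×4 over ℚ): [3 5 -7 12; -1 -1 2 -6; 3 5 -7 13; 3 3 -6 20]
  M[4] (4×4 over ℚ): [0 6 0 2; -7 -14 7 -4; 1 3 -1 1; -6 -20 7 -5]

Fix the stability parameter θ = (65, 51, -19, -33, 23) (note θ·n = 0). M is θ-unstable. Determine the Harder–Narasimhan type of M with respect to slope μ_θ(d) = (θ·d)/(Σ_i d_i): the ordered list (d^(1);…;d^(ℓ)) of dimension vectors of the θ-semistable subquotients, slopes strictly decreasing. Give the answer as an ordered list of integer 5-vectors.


Via rank(M_{q-1}∘⋯∘M_p): M ≅ I[1,1], I[2,5], I[3,3], I[3,5]^2, I[4,5].
μ_θ-semistable layers: μ^(1)=65; μ^(2)=23; μ^(3)=-1/3; μ^(4)=-19; μ^(5)=-26; μ^(6)=-33

((1, 0, 0, 0, 0); (0, 0, 0, 0, 4); (0, 1, 1, 1, 0); (0, 0, 1, 0, 0); (0, 0, 2, 2, 0); (0, 0, 0, 1, 0))


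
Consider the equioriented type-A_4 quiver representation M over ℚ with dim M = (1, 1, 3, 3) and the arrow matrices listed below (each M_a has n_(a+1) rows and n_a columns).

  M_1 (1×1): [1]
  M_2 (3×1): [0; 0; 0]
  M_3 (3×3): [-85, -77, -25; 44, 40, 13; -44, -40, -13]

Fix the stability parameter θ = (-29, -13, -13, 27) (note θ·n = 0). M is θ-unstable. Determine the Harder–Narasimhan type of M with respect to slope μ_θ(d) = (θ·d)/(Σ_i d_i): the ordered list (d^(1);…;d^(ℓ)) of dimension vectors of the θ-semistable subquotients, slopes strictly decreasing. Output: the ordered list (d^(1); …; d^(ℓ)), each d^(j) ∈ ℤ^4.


Interval decomposition of M: I[1,2], I[3,3], I[3,4]^2, I[4,4].
HN type (ℓ=3): μ^(1)=27; μ^(2)=-13; μ^(3)=-29

((0, 0, 0, 3); (0, 1, 3, 0); (1, 0, 0, 0))


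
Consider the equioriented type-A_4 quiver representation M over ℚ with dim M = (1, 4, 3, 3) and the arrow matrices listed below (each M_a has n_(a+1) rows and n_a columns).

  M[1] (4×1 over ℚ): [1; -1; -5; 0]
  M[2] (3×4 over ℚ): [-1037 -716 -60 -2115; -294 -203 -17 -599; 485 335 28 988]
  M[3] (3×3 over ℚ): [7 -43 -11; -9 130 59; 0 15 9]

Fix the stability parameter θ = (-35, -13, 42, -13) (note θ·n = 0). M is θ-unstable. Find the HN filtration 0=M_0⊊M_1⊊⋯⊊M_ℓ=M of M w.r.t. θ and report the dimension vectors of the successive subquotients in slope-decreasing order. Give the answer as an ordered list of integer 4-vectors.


Barcode: M ≅ I[1,4], I[2,2], I[2,4]^2. HN layers by μ_θ (3 steps, strictly decreasing):
  μ^(1)=29/2; μ^(2)=-13; μ^(3)=-35

((0, 0, 3, 3); (0, 4, 0, 0); (1, 0, 0, 0))


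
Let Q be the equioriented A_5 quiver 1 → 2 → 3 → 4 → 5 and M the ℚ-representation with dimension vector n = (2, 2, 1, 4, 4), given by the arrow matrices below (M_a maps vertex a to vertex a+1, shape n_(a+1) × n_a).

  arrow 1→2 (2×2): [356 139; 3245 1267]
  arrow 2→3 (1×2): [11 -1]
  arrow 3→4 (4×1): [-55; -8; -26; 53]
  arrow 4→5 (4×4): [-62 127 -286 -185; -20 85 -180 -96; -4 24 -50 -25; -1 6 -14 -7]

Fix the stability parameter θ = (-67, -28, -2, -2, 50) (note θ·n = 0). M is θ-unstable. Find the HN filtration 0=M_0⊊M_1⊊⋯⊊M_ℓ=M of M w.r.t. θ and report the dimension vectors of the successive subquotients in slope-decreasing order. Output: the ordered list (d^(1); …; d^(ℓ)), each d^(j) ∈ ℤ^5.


Barcode: M ≅ I[1,2], I[1,5], I[4,4], I[4,5]^2, I[5,5]. HN layers by μ_θ (4 steps, strictly decreasing):
  μ^(1)=50; μ^(2)=-2; μ^(3)=-28; μ^(4)=-67

((0, 0, 0, 0, 4); (0, 0, 1, 4, 0); (0, 2, 0, 0, 0); (2, 0, 0, 0, 0))


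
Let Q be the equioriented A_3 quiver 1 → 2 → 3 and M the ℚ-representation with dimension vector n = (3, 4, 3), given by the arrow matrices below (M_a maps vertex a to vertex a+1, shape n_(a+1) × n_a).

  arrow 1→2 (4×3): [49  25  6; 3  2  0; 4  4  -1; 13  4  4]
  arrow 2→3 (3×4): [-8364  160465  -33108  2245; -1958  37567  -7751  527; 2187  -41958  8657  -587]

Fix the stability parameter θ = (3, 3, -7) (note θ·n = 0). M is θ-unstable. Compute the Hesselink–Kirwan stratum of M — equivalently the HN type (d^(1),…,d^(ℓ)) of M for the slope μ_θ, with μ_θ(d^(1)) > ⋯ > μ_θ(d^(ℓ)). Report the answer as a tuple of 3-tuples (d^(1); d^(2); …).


Via rank(M_{q-1}∘⋯∘M_p): M ≅ I[1,2], I[1,3]^2, I[2,3].
μ_θ-semistable layers: μ^(1)=3; μ^(2)=-1/3; μ^(3)=-2

((1, 1, 0); (2, 2, 2); (0, 1, 1))


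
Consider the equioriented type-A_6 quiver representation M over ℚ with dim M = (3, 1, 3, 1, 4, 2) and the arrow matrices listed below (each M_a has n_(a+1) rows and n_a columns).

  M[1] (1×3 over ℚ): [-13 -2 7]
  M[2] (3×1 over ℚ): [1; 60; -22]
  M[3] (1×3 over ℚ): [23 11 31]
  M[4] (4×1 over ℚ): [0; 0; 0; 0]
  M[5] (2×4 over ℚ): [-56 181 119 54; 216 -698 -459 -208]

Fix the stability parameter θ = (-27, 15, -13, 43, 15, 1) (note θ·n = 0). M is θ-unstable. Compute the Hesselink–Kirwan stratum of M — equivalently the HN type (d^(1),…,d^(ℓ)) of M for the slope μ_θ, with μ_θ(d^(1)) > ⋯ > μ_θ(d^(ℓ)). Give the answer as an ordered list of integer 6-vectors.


Via rank(M_{q-1}∘⋯∘M_p): M ≅ I[1,1]^2, I[1,4], I[3,3]^2, I[5,5]^2, I[5,6]^2.
μ_θ-semistable layers: μ^(1)=43; μ^(2)=15; μ^(3)=8; μ^(4)=1; μ^(5)=-13; μ^(6)=-27

((0, 0, 0, 1, 0, 0); (0, 0, 0, 0, 2, 0); (0, 0, 0, 0, 2, 2); (0, 1, 1, 0, 0, 0); (0, 0, 2, 0, 0, 0); (3, 0, 0, 0, 0, 0))


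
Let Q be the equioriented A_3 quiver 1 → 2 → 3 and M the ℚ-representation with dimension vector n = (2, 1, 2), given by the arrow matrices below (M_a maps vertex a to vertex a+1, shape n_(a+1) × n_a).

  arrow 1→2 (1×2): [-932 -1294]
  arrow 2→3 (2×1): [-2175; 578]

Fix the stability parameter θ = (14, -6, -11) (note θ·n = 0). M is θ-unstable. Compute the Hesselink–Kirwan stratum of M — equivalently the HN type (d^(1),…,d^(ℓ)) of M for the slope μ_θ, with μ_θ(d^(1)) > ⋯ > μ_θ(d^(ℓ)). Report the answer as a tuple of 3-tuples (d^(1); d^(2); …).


Barcode: M ≅ I[1,1], I[1,3], I[3,3]. HN layers by μ_θ (3 steps, strictly decreasing):
  μ^(1)=14; μ^(2)=-1; μ^(3)=-11

((1, 0, 0); (1, 1, 1); (0, 0, 1))


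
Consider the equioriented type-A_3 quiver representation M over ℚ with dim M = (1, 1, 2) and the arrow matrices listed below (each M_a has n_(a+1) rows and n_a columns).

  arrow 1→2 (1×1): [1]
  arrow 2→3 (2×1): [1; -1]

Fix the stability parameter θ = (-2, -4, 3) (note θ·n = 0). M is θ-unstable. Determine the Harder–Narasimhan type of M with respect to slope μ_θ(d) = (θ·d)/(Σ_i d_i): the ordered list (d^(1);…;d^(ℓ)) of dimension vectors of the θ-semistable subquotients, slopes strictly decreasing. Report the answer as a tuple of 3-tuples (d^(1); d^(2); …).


Via rank(M_{q-1}∘⋯∘M_p): M ≅ I[1,3], I[3,3].
μ_θ-semistable layers: μ^(1)=3; μ^(2)=-3

((0, 0, 2); (1, 1, 0))


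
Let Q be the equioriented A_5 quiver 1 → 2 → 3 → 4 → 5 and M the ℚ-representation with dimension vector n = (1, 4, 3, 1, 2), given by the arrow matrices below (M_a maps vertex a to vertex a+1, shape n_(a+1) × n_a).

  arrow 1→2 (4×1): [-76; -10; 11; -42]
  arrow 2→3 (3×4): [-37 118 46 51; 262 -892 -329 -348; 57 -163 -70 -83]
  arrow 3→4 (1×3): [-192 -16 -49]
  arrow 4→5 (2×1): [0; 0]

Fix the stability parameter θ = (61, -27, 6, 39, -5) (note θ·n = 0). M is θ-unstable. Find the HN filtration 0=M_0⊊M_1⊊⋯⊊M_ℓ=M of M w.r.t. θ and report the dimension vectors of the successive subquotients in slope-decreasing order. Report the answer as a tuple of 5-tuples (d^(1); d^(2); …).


Interval decomposition of M: I[1,4], I[2,2], I[2,3]^2, I[5,5]^2.
HN type (ℓ=5): μ^(1)=39; μ^(2)=40/3; μ^(3)=6; μ^(4)=-5; μ^(5)=-27

((0, 0, 0, 1, 0); (1, 1, 1, 0, 0); (0, 0, 2, 0, 0); (0, 0, 0, 0, 2); (0, 3, 0, 0, 0))


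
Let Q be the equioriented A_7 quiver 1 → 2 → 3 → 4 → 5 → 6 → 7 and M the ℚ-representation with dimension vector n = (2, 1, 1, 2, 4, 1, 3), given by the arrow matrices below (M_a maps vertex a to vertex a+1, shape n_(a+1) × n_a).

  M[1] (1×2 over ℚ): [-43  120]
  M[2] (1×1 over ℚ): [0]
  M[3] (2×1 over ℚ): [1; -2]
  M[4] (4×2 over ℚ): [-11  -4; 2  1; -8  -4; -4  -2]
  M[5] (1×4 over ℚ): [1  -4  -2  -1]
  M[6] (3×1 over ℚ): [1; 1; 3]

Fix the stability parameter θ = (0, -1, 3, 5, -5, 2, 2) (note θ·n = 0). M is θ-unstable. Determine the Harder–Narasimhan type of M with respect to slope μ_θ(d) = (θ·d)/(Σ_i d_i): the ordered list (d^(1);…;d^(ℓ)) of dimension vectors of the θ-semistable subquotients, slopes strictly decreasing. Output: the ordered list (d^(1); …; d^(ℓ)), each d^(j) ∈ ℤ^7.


Interval decomposition of M: I[1,1], I[1,2], I[3,7], I[4,5], I[5,5]^2, I[7,7]^2.
HN type (ℓ=5): μ^(1)=2; μ^(2)=1; μ^(3)=0; μ^(4)=-1/2; μ^(5)=-5

((0, 0, 0, 0, 0, 1, 3); (0, 0, 1, 1, 1, 0, 0); (1, 0, 0, 1, 1, 0, 0); (1, 1, 0, 0, 0, 0, 0); (0, 0, 0, 0, 2, 0, 0))


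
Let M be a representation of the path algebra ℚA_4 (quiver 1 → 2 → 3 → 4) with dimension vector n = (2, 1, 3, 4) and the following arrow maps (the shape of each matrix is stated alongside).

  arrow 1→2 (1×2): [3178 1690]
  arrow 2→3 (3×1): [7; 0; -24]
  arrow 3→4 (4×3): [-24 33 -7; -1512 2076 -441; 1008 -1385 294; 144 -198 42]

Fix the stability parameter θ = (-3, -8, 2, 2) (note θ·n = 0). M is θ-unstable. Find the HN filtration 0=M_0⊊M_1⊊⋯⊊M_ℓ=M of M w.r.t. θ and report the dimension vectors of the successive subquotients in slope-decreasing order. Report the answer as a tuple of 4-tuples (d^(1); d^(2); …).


Via rank(M_{q-1}∘⋯∘M_p): M ≅ I[1,1], I[1,3], I[3,4]^2, I[4,4]^2.
μ_θ-semistable layers: μ^(1)=2; μ^(2)=-3; μ^(3)=-11/2

((0, 0, 3, 4); (1, 0, 0, 0); (1, 1, 0, 0))


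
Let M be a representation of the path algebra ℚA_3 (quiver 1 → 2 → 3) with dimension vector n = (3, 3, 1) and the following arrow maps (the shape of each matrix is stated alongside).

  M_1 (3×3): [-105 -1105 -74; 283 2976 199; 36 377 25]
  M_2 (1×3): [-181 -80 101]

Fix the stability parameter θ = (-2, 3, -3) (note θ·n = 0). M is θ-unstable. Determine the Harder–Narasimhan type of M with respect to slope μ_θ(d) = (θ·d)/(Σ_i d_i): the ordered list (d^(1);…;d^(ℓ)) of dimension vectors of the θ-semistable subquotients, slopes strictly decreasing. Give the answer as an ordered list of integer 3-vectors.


Via rank(M_{q-1}∘⋯∘M_p): M ≅ I[1,1], I[1,2], I[1,3], I[2,2].
μ_θ-semistable layers: μ^(1)=3; μ^(2)=0; μ^(3)=-2

((0, 2, 0); (0, 1, 1); (3, 0, 0))


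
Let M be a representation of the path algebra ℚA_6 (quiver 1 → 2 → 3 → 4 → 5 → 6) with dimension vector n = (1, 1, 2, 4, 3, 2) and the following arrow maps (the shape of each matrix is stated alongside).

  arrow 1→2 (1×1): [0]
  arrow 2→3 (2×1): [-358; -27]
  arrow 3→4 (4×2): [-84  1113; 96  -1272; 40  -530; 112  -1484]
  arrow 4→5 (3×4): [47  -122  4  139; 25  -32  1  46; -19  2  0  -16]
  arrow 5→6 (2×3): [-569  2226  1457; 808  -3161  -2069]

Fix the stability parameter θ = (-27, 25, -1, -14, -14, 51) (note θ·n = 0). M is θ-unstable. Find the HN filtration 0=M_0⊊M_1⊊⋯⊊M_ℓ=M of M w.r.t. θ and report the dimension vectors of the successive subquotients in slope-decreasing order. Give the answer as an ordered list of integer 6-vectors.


Interval decomposition of M: I[1,1], I[2,5], I[3,3], I[4,4], I[4,6]^2.
HN type (ℓ=4): μ^(1)=51; μ^(2)=-1; μ^(3)=-14; μ^(4)=-27

((0, 0, 0, 0, 0, 2); (0, 1, 2, 1, 1, 0); (0, 0, 0, 3, 2, 0); (1, 0, 0, 0, 0, 0))


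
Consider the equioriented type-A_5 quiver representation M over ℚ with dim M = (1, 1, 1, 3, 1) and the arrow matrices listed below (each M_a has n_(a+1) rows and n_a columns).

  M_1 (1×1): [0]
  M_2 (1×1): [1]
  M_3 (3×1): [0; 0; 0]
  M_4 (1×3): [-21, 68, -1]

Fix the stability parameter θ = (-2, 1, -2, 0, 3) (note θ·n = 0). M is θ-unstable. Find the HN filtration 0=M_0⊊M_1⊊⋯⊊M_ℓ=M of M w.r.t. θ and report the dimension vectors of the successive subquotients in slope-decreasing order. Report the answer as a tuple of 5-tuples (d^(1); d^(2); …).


Barcode: M ≅ I[1,1], I[2,3], I[4,4]^2, I[4,5]. HN layers by μ_θ (4 steps, strictly decreasing):
  μ^(1)=3; μ^(2)=0; μ^(3)=-1/2; μ^(4)=-2

((0, 0, 0, 0, 1); (0, 0, 0, 3, 0); (0, 1, 1, 0, 0); (1, 0, 0, 0, 0))


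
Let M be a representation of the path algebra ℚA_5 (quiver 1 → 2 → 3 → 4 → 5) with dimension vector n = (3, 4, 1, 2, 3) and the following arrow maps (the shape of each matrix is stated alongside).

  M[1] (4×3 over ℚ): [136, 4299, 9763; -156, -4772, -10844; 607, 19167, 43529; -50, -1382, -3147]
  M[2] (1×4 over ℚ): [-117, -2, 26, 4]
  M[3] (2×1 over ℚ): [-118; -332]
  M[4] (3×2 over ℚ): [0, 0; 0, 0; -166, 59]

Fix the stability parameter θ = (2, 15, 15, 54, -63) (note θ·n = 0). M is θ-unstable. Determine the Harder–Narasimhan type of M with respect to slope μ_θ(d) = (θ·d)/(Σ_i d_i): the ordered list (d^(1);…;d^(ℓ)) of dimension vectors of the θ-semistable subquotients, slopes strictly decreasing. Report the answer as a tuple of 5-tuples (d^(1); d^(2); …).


Via rank(M_{q-1}∘⋯∘M_p): M ≅ I[1,2]^2, I[1,4], I[2,2], I[4,5], I[5,5]^2.
μ_θ-semistable layers: μ^(1)=54; μ^(2)=15; μ^(3)=2; μ^(4)=-9/2; μ^(5)=-63

((0, 0, 0, 1, 0); (0, 4, 1, 0, 0); (3, 0, 0, 0, 0); (0, 0, 0, 1, 1); (0, 0, 0, 0, 2))


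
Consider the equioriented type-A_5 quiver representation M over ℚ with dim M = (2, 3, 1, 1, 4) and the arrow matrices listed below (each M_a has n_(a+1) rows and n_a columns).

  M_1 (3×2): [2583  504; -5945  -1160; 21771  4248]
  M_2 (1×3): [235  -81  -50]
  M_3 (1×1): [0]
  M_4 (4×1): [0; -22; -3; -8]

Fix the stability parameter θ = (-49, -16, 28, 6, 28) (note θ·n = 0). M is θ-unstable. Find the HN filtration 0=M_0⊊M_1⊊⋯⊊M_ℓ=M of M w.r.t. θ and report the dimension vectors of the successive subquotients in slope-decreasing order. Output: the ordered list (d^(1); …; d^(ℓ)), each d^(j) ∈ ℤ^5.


Barcode: M ≅ I[1,1], I[1,2], I[2,2], I[2,3], I[4,5], I[5,5]^3. HN layers by μ_θ (4 steps, strictly decreasing):
  μ^(1)=28; μ^(2)=6; μ^(3)=-16; μ^(4)=-49

((0, 0, 1, 0, 4); (0, 0, 0, 1, 0); (0, 3, 0, 0, 0); (2, 0, 0, 0, 0))


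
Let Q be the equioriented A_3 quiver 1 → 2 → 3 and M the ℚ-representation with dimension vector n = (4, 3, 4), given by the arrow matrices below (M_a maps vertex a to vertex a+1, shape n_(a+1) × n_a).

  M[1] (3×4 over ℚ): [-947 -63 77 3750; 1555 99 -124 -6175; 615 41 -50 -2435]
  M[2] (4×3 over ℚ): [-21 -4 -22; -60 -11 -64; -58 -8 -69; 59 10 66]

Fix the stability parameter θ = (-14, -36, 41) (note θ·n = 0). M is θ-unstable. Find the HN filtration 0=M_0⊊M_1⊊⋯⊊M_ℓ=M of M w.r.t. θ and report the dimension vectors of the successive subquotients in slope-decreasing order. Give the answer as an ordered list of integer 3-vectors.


Interval decomposition of M: I[1,1], I[1,3]^3, I[3,3].
HN type (ℓ=3): μ^(1)=41; μ^(2)=-14; μ^(3)=-25

((0, 0, 4); (1, 0, 0); (3, 3, 0))


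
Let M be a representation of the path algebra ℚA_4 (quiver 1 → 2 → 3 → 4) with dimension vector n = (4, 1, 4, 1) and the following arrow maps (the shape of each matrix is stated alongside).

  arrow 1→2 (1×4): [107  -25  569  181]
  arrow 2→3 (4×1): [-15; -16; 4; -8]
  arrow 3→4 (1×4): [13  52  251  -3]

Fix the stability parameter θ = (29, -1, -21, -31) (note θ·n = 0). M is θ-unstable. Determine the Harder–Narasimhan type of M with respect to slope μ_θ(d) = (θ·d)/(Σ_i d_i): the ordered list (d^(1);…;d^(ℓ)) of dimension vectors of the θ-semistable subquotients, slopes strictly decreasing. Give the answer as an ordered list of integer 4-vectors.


Via rank(M_{q-1}∘⋯∘M_p): M ≅ I[1,1]^3, I[1,4], I[3,3]^3.
μ_θ-semistable layers: μ^(1)=29; μ^(2)=-6; μ^(3)=-21

((3, 0, 0, 0); (1, 1, 1, 1); (0, 0, 3, 0))


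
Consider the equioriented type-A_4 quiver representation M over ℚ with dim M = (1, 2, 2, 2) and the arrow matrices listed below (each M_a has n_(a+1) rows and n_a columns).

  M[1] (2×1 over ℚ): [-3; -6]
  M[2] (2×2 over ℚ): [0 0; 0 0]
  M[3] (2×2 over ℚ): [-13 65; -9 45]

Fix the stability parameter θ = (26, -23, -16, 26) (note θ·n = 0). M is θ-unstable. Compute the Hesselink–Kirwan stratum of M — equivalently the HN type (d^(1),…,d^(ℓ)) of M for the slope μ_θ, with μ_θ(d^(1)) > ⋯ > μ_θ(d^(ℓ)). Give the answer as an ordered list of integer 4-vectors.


Barcode: M ≅ I[1,2], I[2,2], I[3,3], I[3,4], I[4,4]. HN layers by μ_θ (4 steps, strictly decreasing):
  μ^(1)=26; μ^(2)=3/2; μ^(3)=-16; μ^(4)=-23

((0, 0, 0, 2); (1, 1, 0, 0); (0, 0, 2, 0); (0, 1, 0, 0))


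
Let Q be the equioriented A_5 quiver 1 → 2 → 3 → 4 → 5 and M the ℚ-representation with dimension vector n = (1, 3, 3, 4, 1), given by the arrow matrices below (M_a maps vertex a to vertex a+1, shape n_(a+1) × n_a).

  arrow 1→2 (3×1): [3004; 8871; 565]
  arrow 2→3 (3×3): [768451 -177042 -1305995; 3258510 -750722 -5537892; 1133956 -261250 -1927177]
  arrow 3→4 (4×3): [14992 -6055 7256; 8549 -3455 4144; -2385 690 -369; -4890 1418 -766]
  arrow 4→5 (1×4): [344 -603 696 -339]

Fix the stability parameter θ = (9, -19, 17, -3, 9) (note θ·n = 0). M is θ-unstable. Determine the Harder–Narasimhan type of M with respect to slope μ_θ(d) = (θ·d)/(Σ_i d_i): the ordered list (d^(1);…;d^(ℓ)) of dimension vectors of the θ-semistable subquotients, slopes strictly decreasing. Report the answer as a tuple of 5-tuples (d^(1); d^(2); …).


Barcode: M ≅ I[1,5], I[2,4]^2, I[4,4]. HN layers by μ_θ (5 steps, strictly decreasing):
  μ^(1)=9; μ^(2)=7; μ^(3)=-3; μ^(4)=-5; μ^(5)=-19

((0, 0, 0, 0, 1); (0, 0, 3, 3, 0); (0, 0, 0, 1, 0); (1, 1, 0, 0, 0); (0, 2, 0, 0, 0))


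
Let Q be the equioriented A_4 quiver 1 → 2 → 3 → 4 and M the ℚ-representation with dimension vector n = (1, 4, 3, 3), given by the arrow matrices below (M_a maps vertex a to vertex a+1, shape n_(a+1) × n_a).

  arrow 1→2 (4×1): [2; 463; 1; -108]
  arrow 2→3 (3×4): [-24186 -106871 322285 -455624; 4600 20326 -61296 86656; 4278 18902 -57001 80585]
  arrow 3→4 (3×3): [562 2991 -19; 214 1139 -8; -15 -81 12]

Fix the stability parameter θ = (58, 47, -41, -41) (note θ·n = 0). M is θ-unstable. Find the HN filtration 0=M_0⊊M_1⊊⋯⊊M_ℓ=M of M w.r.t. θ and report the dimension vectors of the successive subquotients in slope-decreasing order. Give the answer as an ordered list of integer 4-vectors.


Barcode: M ≅ I[1,4], I[2,2], I[2,4]^2. HN layers by μ_θ (3 steps, strictly decreasing):
  μ^(1)=47; μ^(2)=23/4; μ^(3)=-35/3

((0, 1, 0, 0); (1, 1, 1, 1); (0, 2, 2, 2))


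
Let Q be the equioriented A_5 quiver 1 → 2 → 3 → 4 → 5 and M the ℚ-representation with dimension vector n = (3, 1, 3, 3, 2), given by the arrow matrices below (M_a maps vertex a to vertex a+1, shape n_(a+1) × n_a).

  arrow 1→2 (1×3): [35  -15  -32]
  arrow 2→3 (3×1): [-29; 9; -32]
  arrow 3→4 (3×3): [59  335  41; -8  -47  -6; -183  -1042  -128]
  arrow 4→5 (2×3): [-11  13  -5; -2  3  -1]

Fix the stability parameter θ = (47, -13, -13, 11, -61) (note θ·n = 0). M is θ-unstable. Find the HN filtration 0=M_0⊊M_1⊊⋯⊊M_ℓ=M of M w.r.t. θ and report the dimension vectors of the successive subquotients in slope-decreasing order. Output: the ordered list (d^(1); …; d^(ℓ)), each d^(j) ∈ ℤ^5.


Barcode: M ≅ I[1,1]^2, I[1,5], I[3,4], I[3,5]. HN layers by μ_θ (5 steps, strictly decreasing):
  μ^(1)=47; μ^(2)=11; μ^(3)=-29/5; μ^(4)=-13; μ^(5)=-21

((2, 0, 0, 0, 0); (0, 0, 0, 1, 0); (1, 1, 1, 1, 1); (0, 0, 1, 0, 0); (0, 0, 1, 1, 1))


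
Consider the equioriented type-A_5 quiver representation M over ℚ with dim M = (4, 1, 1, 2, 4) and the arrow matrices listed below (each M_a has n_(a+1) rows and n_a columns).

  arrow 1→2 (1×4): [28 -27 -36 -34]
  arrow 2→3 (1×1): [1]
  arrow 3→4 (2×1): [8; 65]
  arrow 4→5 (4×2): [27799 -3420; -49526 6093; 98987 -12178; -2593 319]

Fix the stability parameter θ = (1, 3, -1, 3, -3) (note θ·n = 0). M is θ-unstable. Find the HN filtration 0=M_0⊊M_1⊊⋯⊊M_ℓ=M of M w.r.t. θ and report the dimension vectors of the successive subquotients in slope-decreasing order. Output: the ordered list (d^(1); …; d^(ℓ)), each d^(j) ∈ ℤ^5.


Barcode: M ≅ I[1,1]^3, I[1,5], I[4,5], I[5,5]^2. HN layers by μ_θ (4 steps, strictly decreasing):
  μ^(1)=1; μ^(2)=3/5; μ^(3)=0; μ^(4)=-3

((3, 0, 0, 0, 0); (1, 1, 1, 1, 1); (0, 0, 0, 1, 1); (0, 0, 0, 0, 2))


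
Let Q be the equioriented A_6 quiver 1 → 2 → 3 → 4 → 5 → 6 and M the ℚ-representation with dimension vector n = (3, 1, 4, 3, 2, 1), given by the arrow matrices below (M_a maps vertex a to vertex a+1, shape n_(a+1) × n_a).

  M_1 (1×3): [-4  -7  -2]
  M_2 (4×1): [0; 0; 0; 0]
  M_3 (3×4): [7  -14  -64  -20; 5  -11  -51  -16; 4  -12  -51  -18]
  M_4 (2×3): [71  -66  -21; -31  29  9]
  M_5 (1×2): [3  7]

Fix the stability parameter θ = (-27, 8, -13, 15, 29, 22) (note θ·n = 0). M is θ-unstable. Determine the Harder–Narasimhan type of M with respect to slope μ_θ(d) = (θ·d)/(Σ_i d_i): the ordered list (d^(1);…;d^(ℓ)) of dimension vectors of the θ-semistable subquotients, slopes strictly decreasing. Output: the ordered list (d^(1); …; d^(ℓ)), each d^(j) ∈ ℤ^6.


Barcode: M ≅ I[1,1]^2, I[1,2], I[3,3], I[3,4], I[3,5], I[3,6]. HN layers by μ_θ (6 steps, strictly decreasing):
  μ^(1)=29; μ^(2)=51/2; μ^(3)=15; μ^(4)=8; μ^(5)=-13; μ^(6)=-27

((0, 0, 0, 0, 1, 0); (0, 0, 0, 0, 1, 1); (0, 0, 0, 3, 0, 0); (0, 1, 0, 0, 0, 0); (0, 0, 4, 0, 0, 0); (3, 0, 0, 0, 0, 0))


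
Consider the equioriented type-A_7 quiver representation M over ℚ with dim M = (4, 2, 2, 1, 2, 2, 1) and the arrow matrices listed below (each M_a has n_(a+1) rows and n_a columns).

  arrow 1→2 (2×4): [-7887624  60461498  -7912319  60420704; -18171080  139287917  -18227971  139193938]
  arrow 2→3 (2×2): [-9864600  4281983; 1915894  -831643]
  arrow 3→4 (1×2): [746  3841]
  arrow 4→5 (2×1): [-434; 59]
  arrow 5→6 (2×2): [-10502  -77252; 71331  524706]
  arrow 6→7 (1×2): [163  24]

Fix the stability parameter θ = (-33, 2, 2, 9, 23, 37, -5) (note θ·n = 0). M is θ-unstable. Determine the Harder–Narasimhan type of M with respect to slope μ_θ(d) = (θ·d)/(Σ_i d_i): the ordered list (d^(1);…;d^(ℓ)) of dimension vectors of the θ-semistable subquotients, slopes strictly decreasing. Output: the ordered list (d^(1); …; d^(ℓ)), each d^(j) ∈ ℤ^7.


Interval decomposition of M: I[1,1]^2, I[1,3], I[1,5], I[5,7], I[6,6].
HN type (ℓ=6): μ^(1)=37; μ^(2)=23; μ^(3)=55/3; μ^(4)=9; μ^(5)=2; μ^(6)=-33

((0, 0, 0, 0, 0, 1, 0); (0, 0, 0, 0, 1, 0, 0); (0, 0, 0, 0, 1, 1, 1); (0, 0, 0, 1, 0, 0, 0); (0, 2, 2, 0, 0, 0, 0); (4, 0, 0, 0, 0, 0, 0))


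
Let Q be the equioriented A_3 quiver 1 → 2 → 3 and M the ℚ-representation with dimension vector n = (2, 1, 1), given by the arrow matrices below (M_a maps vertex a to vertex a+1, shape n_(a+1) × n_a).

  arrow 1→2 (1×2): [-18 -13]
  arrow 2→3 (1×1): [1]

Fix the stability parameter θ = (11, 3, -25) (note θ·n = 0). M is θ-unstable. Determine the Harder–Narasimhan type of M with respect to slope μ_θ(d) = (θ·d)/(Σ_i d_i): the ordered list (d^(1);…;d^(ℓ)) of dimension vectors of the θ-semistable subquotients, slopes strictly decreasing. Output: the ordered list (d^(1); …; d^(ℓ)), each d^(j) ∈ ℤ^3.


Barcode: M ≅ I[1,1], I[1,3]. HN layers by μ_θ (2 steps, strictly decreasing):
  μ^(1)=11; μ^(2)=-11/3

((1, 0, 0); (1, 1, 1))


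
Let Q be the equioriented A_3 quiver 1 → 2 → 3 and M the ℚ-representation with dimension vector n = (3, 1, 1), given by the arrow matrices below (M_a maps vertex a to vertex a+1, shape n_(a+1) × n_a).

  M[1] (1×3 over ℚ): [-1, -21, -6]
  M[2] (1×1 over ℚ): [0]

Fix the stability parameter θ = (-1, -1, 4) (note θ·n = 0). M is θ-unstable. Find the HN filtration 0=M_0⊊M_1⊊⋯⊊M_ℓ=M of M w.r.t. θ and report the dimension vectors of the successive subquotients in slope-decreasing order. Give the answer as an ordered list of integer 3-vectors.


Barcode: M ≅ I[1,1]^2, I[1,2], I[3,3]. HN layers by μ_θ (2 steps, strictly decreasing):
  μ^(1)=4; μ^(2)=-1

((0, 0, 1); (3, 1, 0))


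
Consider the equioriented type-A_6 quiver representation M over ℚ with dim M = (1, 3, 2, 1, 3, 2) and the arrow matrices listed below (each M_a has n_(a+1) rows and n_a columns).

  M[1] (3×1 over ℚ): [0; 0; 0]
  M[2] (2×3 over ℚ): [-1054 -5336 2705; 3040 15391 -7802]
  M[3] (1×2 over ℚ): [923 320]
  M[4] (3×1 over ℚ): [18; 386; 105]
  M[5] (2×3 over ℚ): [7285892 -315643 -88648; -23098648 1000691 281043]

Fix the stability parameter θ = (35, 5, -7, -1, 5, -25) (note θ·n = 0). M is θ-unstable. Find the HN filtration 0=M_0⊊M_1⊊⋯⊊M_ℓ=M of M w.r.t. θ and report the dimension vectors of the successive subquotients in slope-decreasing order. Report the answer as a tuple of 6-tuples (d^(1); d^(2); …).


Barcode: M ≅ I[1,1], I[2,2], I[2,3], I[2,6], I[5,5], I[5,6]. HN layers by μ_θ (5 steps, strictly decreasing):
  μ^(1)=35; μ^(2)=5; μ^(3)=-1; μ^(4)=-23/5; μ^(5)=-10

((1, 0, 0, 0, 0, 0); (0, 1, 0, 0, 1, 0); (0, 1, 1, 0, 0, 0); (0, 1, 1, 1, 1, 1); (0, 0, 0, 0, 1, 1))


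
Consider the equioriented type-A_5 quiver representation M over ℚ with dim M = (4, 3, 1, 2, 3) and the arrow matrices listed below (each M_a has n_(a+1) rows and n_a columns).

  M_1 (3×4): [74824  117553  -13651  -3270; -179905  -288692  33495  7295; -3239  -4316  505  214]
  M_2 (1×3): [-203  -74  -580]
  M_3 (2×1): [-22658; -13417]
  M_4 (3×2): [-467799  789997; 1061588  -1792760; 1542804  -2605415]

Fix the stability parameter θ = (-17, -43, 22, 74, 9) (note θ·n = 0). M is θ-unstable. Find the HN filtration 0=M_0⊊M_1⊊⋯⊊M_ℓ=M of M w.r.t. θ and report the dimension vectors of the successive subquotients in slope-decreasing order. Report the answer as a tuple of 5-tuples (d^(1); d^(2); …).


Barcode: M ≅ I[1,1], I[1,2]^2, I[1,5], I[4,5], I[5,5]. HN layers by μ_θ (5 steps, strictly decreasing):
  μ^(1)=83/2; μ^(2)=22; μ^(3)=9; μ^(4)=-17; μ^(5)=-30

((0, 0, 0, 2, 2); (0, 0, 1, 0, 0); (0, 0, 0, 0, 1); (1, 0, 0, 0, 0); (3, 3, 0, 0, 0))


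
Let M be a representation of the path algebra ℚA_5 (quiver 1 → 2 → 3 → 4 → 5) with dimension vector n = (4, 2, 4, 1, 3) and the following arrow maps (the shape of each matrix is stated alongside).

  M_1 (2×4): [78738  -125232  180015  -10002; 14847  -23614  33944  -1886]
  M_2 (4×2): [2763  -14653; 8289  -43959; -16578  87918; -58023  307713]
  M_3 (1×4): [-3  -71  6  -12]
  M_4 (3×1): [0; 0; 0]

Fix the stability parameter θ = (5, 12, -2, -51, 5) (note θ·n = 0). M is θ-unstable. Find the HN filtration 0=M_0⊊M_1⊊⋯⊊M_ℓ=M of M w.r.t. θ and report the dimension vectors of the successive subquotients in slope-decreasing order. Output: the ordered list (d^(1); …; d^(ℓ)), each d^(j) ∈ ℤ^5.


Interval decomposition of M: I[1,1]^2, I[1,2], I[1,3], I[3,3]^2, I[3,4], I[5,5]^3.
HN type (ℓ=4): μ^(1)=12; μ^(2)=5; μ^(3)=-2; μ^(4)=-53/2

((0, 1, 0, 0, 0); (4, 1, 1, 0, 3); (0, 0, 2, 0, 0); (0, 0, 1, 1, 0))


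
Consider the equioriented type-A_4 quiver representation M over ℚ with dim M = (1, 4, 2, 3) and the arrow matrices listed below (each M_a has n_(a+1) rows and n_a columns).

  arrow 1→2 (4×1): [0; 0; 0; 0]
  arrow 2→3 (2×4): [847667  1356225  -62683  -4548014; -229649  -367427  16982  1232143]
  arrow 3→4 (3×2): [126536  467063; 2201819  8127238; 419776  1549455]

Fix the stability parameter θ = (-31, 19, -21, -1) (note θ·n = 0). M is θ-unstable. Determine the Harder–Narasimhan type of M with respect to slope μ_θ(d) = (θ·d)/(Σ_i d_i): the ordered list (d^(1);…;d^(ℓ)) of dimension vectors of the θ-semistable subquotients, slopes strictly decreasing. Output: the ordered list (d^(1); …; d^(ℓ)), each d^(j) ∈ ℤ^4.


Barcode: M ≅ I[1,1], I[2,2]^2, I[2,4]^2, I[4,4]. HN layers by μ_θ (3 steps, strictly decreasing):
  μ^(1)=19; μ^(2)=-1; μ^(3)=-31

((0, 2, 0, 0); (0, 2, 2, 3); (1, 0, 0, 0))


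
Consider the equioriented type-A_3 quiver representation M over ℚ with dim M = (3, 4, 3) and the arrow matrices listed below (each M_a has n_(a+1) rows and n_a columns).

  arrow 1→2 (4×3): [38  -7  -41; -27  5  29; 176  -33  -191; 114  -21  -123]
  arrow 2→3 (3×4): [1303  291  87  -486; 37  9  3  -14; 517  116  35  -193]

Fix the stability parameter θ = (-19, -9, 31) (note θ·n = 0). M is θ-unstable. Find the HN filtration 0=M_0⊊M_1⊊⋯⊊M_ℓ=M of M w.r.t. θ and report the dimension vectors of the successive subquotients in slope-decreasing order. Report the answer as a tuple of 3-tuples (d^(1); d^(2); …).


Interval decomposition of M: I[1,2], I[1,3]^2, I[2,3].
HN type (ℓ=3): μ^(1)=31; μ^(2)=-9; μ^(3)=-19

((0, 0, 3); (0, 4, 0); (3, 0, 0))
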